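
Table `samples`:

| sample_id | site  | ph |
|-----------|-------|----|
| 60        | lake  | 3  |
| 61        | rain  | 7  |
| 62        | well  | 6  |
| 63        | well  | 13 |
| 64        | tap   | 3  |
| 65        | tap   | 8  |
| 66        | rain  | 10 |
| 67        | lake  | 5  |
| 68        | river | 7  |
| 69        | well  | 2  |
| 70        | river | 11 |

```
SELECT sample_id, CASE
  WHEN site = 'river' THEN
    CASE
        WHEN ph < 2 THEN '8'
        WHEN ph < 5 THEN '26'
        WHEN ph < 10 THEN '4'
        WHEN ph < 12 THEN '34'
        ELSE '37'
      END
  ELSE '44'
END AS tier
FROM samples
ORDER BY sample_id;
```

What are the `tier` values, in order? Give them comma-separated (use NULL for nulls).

sample_id=60: site='lake' → outer ELSE → 44
sample_id=61: site='rain' → outer ELSE → 44
sample_id=62: site='well' → outer ELSE → 44
sample_id=63: site='well' → outer ELSE → 44
sample_id=64: site='tap' → outer ELSE → 44
sample_id=65: site='tap' → outer ELSE → 44
sample_id=66: site='rain' → outer ELSE → 44
sample_id=67: site='lake' → outer ELSE → 44
sample_id=68: site='river' → inner[ph < 10] → 4
sample_id=69: site='well' → outer ELSE → 44
sample_id=70: site='river' → inner[ph < 12] → 34

44, 44, 44, 44, 44, 44, 44, 44, 4, 44, 34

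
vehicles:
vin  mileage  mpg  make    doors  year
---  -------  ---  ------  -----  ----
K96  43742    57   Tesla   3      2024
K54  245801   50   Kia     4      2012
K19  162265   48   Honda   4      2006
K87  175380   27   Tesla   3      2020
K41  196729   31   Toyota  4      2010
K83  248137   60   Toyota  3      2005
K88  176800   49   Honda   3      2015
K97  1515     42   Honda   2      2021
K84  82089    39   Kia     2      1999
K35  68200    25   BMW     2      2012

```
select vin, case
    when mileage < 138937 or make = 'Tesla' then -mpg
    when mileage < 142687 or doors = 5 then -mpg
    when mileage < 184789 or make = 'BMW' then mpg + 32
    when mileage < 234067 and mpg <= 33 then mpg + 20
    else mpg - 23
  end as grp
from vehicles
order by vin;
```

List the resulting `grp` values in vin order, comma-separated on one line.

80, -25, 51, 27, 37, -39, -27, 81, -57, -42

vin=K19: mileage < 184789 or make = 'BMW' → 80
vin=K35: mileage < 138937 or make = 'Tesla' → -25
vin=K41: mileage < 234067 and mpg <= 33 → 51
vin=K54: ELSE → 27
vin=K83: ELSE → 37
vin=K84: mileage < 138937 or make = 'Tesla' → -39
vin=K87: mileage < 138937 or make = 'Tesla' → -27
vin=K88: mileage < 184789 or make = 'BMW' → 81
vin=K96: mileage < 138937 or make = 'Tesla' → -57
vin=K97: mileage < 138937 or make = 'Tesla' → -42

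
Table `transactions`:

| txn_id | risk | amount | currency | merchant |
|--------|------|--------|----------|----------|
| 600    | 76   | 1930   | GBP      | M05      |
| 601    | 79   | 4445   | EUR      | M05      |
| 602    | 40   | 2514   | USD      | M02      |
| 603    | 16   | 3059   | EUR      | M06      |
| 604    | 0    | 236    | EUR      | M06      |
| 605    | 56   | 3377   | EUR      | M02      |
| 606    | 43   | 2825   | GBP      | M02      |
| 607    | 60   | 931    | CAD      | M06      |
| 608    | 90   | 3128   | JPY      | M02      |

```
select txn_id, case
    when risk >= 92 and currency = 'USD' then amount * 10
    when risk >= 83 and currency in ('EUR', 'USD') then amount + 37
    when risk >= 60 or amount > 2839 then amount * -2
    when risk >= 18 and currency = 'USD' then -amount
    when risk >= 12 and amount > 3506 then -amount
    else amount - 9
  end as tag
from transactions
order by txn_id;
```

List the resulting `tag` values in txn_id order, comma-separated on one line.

-3860, -8890, -2514, -6118, 227, -6754, 2816, -1862, -6256

txn_id=600: risk >= 60 or amount > 2839 → -3860
txn_id=601: risk >= 60 or amount > 2839 → -8890
txn_id=602: risk >= 18 and currency = 'USD' → -2514
txn_id=603: risk >= 60 or amount > 2839 → -6118
txn_id=604: ELSE → 227
txn_id=605: risk >= 60 or amount > 2839 → -6754
txn_id=606: ELSE → 2816
txn_id=607: risk >= 60 or amount > 2839 → -1862
txn_id=608: risk >= 60 or amount > 2839 → -6256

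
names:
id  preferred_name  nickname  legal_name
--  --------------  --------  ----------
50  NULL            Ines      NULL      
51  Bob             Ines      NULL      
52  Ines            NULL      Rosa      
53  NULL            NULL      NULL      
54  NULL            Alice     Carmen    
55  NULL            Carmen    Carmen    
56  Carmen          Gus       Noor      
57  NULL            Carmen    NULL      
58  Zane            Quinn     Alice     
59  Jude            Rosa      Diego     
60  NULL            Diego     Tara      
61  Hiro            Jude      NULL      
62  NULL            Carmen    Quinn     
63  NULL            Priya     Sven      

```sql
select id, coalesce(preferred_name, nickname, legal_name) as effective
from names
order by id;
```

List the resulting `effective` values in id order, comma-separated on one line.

Ines, Bob, Ines, NULL, Alice, Carmen, Carmen, Carmen, Zane, Jude, Diego, Hiro, Carmen, Priya

id=50: preferred_name=NULL, nickname=Ines → Ines
id=51: preferred_name=Bob → Bob
id=52: preferred_name=Ines → Ines
id=53: preferred_name=NULL, nickname=NULL, legal_name=NULL (all NULL) → NULL
id=54: preferred_name=NULL, nickname=Alice → Alice
id=55: preferred_name=NULL, nickname=Carmen → Carmen
id=56: preferred_name=Carmen → Carmen
id=57: preferred_name=NULL, nickname=Carmen → Carmen
id=58: preferred_name=Zane → Zane
id=59: preferred_name=Jude → Jude
id=60: preferred_name=NULL, nickname=Diego → Diego
id=61: preferred_name=Hiro → Hiro
id=62: preferred_name=NULL, nickname=Carmen → Carmen
id=63: preferred_name=NULL, nickname=Priya → Priya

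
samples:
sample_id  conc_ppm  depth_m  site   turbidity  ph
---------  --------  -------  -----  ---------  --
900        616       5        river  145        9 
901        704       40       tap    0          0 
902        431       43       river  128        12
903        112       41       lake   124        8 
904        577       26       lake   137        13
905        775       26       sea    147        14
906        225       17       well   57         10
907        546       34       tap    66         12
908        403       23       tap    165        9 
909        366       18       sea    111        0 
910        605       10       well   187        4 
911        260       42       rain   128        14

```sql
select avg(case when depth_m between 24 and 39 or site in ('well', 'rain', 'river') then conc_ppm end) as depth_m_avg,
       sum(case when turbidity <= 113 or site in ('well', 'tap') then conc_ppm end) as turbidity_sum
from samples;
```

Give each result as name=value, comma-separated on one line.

[depth_m_avg: depth_m between 24 and 39 or site in ('well', 'rain', 'river')]
sample_id=900: ✓ → 616
sample_id=901: ✗
sample_id=902: ✓ → 431
sample_id=903: ✗
sample_id=904: ✓ → 577
sample_id=905: ✓ → 775
sample_id=906: ✓ → 225
sample_id=907: ✓ → 546
sample_id=908: ✗
sample_id=909: ✗
sample_id=910: ✓ → 605
sample_id=911: ✓ → 260
depth_m_avg = (616 + 431 + 577 + 775 + 225 + 546 + 605 + 260) / 8 = 504.375
—
[turbidity_sum: turbidity <= 113 or site in ('well', 'tap')]
sample_id=900: ✗
sample_id=901: ✓ → 704
sample_id=902: ✗
sample_id=903: ✗
sample_id=904: ✗
sample_id=905: ✗
sample_id=906: ✓ → 225
sample_id=907: ✓ → 546
sample_id=908: ✓ → 403
sample_id=909: ✓ → 366
sample_id=910: ✓ → 605
sample_id=911: ✗
turbidity_sum = 704 + 225 + 546 + 403 + 366 + 605 = 2849

depth_m_avg=504.375, turbidity_sum=2849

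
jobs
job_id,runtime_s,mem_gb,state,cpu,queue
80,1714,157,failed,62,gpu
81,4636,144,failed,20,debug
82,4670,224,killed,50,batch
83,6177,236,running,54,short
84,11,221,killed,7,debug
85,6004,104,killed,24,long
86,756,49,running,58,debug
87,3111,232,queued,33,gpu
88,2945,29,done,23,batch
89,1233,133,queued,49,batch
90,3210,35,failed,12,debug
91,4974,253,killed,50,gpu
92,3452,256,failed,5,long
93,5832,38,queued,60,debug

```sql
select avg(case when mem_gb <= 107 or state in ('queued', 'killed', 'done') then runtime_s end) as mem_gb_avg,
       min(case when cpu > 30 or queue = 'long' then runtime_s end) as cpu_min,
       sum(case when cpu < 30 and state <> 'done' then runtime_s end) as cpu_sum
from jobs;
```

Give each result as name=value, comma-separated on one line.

mem_gb_avg=3274.6, cpu_min=756, cpu_sum=17313

[mem_gb_avg: mem_gb <= 107 or state in ('queued', 'killed', 'done')]
job_id=80: ✗
job_id=81: ✗
job_id=82: ✓ → 4670
job_id=83: ✗
job_id=84: ✓ → 11
job_id=85: ✓ → 6004
job_id=86: ✓ → 756
job_id=87: ✓ → 3111
job_id=88: ✓ → 2945
job_id=89: ✓ → 1233
job_id=90: ✓ → 3210
job_id=91: ✓ → 4974
job_id=92: ✗
job_id=93: ✓ → 5832
mem_gb_avg = (4670 + 11 + 6004 + 756 + 3111 + 2945 + 1233 + 3210 + 4974 + 5832) / 10 = 3274.6
—
[cpu_min: cpu > 30 or queue = 'long']
job_id=80: ✓ → 1714
job_id=81: ✗
job_id=82: ✓ → 4670
job_id=83: ✓ → 6177
job_id=84: ✗
job_id=85: ✓ → 6004
job_id=86: ✓ → 756
job_id=87: ✓ → 3111
job_id=88: ✗
job_id=89: ✓ → 1233
job_id=90: ✗
job_id=91: ✓ → 4974
job_id=92: ✓ → 3452
job_id=93: ✓ → 5832
cpu_min = MIN(1714, 4670, 6177, 6004, 756, 3111, 1233, 4974, 3452, 5832) = 756
—
[cpu_sum: cpu < 30 and state <> 'done']
job_id=80: ✗
job_id=81: ✓ → 4636
job_id=82: ✗
job_id=83: ✗
job_id=84: ✓ → 11
job_id=85: ✓ → 6004
job_id=86: ✗
job_id=87: ✗
job_id=88: ✗
job_id=89: ✗
job_id=90: ✓ → 3210
job_id=91: ✗
job_id=92: ✓ → 3452
job_id=93: ✗
cpu_sum = 4636 + 11 + 6004 + 3210 + 3452 = 17313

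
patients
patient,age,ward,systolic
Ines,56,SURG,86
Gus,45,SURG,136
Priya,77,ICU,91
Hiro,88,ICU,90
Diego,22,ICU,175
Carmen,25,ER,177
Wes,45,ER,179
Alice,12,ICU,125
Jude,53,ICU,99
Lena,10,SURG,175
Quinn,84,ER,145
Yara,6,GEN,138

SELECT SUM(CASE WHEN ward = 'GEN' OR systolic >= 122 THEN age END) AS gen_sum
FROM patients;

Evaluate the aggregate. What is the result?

patient=Ines: ✗
patient=Gus: ✓ → 45
patient=Priya: ✗
patient=Hiro: ✗
patient=Diego: ✓ → 22
patient=Carmen: ✓ → 25
patient=Wes: ✓ → 45
patient=Alice: ✓ → 12
patient=Jude: ✗
patient=Lena: ✓ → 10
patient=Quinn: ✓ → 84
patient=Yara: ✓ → 6
gen_sum = 45 + 22 + 25 + 45 + 12 + 10 + 84 + 6 = 249

249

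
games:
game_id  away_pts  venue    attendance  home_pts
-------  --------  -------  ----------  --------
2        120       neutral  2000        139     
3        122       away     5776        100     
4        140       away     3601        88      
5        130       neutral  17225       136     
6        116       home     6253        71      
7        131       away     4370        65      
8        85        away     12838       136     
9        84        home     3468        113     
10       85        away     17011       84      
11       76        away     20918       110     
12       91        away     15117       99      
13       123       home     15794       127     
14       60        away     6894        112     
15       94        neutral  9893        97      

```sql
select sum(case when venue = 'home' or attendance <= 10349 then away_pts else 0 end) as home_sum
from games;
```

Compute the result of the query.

game_id=2: ✓ → 120
game_id=3: ✓ → 122
game_id=4: ✓ → 140
game_id=5: ✗
game_id=6: ✓ → 116
game_id=7: ✓ → 131
game_id=8: ✗
game_id=9: ✓ → 84
game_id=10: ✗
game_id=11: ✗
game_id=12: ✗
game_id=13: ✓ → 123
game_id=14: ✓ → 60
game_id=15: ✓ → 94
home_sum = 120 + 122 + 140 + 116 + 131 + 84 + 123 + 60 + 94 = 990

990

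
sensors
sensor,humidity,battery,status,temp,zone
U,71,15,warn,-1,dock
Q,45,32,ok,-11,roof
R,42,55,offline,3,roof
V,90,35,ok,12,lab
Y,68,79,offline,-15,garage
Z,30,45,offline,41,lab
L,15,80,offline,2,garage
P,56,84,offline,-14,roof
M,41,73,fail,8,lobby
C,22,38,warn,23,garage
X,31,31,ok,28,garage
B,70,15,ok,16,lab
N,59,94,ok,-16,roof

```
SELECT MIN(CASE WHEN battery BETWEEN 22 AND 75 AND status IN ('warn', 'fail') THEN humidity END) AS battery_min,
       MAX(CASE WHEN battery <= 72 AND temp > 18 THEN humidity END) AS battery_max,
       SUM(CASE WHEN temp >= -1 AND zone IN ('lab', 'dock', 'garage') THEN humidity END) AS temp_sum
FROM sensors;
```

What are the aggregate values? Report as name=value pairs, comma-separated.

battery_min=22, battery_max=31, temp_sum=329

[battery_min: battery BETWEEN 22 AND 75 AND status IN ('warn', 'fail')]
sensor=U: ✗
sensor=Q: ✗
sensor=R: ✗
sensor=V: ✗
sensor=Y: ✗
sensor=Z: ✗
sensor=L: ✗
sensor=P: ✗
sensor=M: ✓ → 41
sensor=C: ✓ → 22
sensor=X: ✗
sensor=B: ✗
sensor=N: ✗
battery_min = MIN(41, 22) = 22
—
[battery_max: battery <= 72 AND temp > 18]
sensor=U: ✗
sensor=Q: ✗
sensor=R: ✗
sensor=V: ✗
sensor=Y: ✗
sensor=Z: ✓ → 30
sensor=L: ✗
sensor=P: ✗
sensor=M: ✗
sensor=C: ✓ → 22
sensor=X: ✓ → 31
sensor=B: ✗
sensor=N: ✗
battery_max = MAX(30, 22, 31) = 31
—
[temp_sum: temp >= -1 AND zone IN ('lab', 'dock', 'garage')]
sensor=U: ✓ → 71
sensor=Q: ✗
sensor=R: ✗
sensor=V: ✓ → 90
sensor=Y: ✗
sensor=Z: ✓ → 30
sensor=L: ✓ → 15
sensor=P: ✗
sensor=M: ✗
sensor=C: ✓ → 22
sensor=X: ✓ → 31
sensor=B: ✓ → 70
sensor=N: ✗
temp_sum = 71 + 90 + 30 + 15 + 22 + 31 + 70 = 329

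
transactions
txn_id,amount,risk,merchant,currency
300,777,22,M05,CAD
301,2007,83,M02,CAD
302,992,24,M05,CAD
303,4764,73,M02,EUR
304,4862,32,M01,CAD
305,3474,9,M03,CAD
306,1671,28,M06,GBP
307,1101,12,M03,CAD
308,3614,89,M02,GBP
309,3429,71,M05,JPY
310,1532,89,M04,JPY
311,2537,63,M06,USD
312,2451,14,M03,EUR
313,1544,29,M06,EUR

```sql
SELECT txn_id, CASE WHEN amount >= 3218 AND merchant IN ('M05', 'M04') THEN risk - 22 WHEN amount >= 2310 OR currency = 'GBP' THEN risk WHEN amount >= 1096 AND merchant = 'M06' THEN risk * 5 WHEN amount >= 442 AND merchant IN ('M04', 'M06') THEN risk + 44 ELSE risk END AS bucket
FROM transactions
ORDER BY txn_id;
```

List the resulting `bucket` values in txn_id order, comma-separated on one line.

22, 83, 24, 73, 32, 9, 28, 12, 89, 49, 133, 63, 14, 145

txn_id=300: ELSE → 22
txn_id=301: ELSE → 83
txn_id=302: ELSE → 24
txn_id=303: amount >= 2310 OR currency = 'GBP' → 73
txn_id=304: amount >= 2310 OR currency = 'GBP' → 32
txn_id=305: amount >= 2310 OR currency = 'GBP' → 9
txn_id=306: amount >= 2310 OR currency = 'GBP' → 28
txn_id=307: ELSE → 12
txn_id=308: amount >= 2310 OR currency = 'GBP' → 89
txn_id=309: amount >= 3218 AND merchant IN ('M05', 'M04') → 49
txn_id=310: amount >= 442 AND merchant IN ('M04', 'M06') → 133
txn_id=311: amount >= 2310 OR currency = 'GBP' → 63
txn_id=312: amount >= 2310 OR currency = 'GBP' → 14
txn_id=313: amount >= 1096 AND merchant = 'M06' → 145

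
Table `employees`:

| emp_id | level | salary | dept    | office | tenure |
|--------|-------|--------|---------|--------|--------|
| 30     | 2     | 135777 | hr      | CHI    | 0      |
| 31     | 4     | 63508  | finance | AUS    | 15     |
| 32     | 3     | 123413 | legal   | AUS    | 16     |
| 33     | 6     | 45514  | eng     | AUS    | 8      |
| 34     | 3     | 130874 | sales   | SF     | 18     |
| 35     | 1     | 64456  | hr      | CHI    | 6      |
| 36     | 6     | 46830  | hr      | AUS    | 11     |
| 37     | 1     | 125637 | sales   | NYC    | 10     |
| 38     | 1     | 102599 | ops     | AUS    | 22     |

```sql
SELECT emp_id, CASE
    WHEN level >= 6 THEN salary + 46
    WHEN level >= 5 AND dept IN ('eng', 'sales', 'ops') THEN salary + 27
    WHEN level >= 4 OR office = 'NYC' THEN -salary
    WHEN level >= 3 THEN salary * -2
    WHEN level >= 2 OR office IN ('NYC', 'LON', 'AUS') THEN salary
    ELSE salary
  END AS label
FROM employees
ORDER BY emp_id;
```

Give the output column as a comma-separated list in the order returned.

emp_id=30: level >= 2 OR office IN ('NYC', 'LON', 'AUS') → 135777
emp_id=31: level >= 4 OR office = 'NYC' → -63508
emp_id=32: level >= 3 → -246826
emp_id=33: level >= 6 → 45560
emp_id=34: level >= 3 → -261748
emp_id=35: ELSE → 64456
emp_id=36: level >= 6 → 46876
emp_id=37: level >= 4 OR office = 'NYC' → -125637
emp_id=38: level >= 2 OR office IN ('NYC', 'LON', 'AUS') → 102599

135777, -63508, -246826, 45560, -261748, 64456, 46876, -125637, 102599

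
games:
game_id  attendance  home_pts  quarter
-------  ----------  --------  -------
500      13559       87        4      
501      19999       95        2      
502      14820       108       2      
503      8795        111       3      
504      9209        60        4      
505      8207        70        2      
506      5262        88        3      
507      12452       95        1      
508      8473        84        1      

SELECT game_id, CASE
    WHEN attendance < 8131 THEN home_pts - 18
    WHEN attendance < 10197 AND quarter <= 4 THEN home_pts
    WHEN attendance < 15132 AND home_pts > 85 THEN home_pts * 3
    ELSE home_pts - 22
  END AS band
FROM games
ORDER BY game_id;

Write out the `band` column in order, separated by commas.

game_id=500: attendance < 15132 AND home_pts > 85 → 261
game_id=501: ELSE → 73
game_id=502: attendance < 15132 AND home_pts > 85 → 324
game_id=503: attendance < 10197 AND quarter <= 4 → 111
game_id=504: attendance < 10197 AND quarter <= 4 → 60
game_id=505: attendance < 10197 AND quarter <= 4 → 70
game_id=506: attendance < 8131 → 70
game_id=507: attendance < 15132 AND home_pts > 85 → 285
game_id=508: attendance < 10197 AND quarter <= 4 → 84

261, 73, 324, 111, 60, 70, 70, 285, 84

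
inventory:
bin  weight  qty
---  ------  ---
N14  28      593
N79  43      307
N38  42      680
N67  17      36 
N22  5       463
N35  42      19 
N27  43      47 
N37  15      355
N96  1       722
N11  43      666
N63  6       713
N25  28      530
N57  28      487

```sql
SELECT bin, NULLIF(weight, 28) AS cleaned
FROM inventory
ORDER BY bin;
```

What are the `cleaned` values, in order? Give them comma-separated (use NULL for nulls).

43, NULL, 5, NULL, 43, 42, 15, 42, NULL, 6, 17, 43, 1

bin=N11: weight=43 vs 28: differ → 43
bin=N14: weight=28 vs 28: equal → NULL
bin=N22: weight=5 vs 28: differ → 5
bin=N25: weight=28 vs 28: equal → NULL
bin=N27: weight=43 vs 28: differ → 43
bin=N35: weight=42 vs 28: differ → 42
bin=N37: weight=15 vs 28: differ → 15
bin=N38: weight=42 vs 28: differ → 42
bin=N57: weight=28 vs 28: equal → NULL
bin=N63: weight=6 vs 28: differ → 6
bin=N67: weight=17 vs 28: differ → 17
bin=N79: weight=43 vs 28: differ → 43
bin=N96: weight=1 vs 28: differ → 1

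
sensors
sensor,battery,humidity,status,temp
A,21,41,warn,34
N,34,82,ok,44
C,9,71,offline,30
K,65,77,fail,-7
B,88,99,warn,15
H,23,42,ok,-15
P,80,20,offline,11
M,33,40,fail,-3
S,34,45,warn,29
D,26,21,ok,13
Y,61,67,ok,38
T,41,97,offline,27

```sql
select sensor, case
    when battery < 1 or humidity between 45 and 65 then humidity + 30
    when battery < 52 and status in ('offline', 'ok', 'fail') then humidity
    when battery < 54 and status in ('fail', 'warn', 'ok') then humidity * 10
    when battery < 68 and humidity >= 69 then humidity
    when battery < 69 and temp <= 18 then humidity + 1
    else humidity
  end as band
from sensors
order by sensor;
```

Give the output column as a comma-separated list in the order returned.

410, 99, 71, 21, 42, 77, 40, 82, 20, 75, 97, 67

sensor=A: battery < 54 and status in ('fail', 'warn', 'ok') → 410
sensor=B: ELSE → 99
sensor=C: battery < 52 and status in ('offline', 'ok', 'fail') → 71
sensor=D: battery < 52 and status in ('offline', 'ok', 'fail') → 21
sensor=H: battery < 52 and status in ('offline', 'ok', 'fail') → 42
sensor=K: battery < 68 and humidity >= 69 → 77
sensor=M: battery < 52 and status in ('offline', 'ok', 'fail') → 40
sensor=N: battery < 52 and status in ('offline', 'ok', 'fail') → 82
sensor=P: ELSE → 20
sensor=S: battery < 1 or humidity between 45 and 65 → 75
sensor=T: battery < 52 and status in ('offline', 'ok', 'fail') → 97
sensor=Y: ELSE → 67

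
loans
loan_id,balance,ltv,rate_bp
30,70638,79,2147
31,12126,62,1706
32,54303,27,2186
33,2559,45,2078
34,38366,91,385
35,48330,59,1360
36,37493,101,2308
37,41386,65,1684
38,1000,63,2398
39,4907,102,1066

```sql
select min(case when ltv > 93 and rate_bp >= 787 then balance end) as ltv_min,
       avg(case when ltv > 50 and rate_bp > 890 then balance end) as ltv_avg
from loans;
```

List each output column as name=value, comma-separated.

[ltv_min: ltv > 93 and rate_bp >= 787]
loan_id=30: ✗
loan_id=31: ✗
loan_id=32: ✗
loan_id=33: ✗
loan_id=34: ✗
loan_id=35: ✗
loan_id=36: ✓ → 37493
loan_id=37: ✗
loan_id=38: ✗
loan_id=39: ✓ → 4907
ltv_min = MIN(37493, 4907) = 4907
—
[ltv_avg: ltv > 50 and rate_bp > 890]
loan_id=30: ✓ → 70638
loan_id=31: ✓ → 12126
loan_id=32: ✗
loan_id=33: ✗
loan_id=34: ✗
loan_id=35: ✓ → 48330
loan_id=36: ✓ → 37493
loan_id=37: ✓ → 41386
loan_id=38: ✓ → 1000
loan_id=39: ✓ → 4907
ltv_avg = (70638 + 12126 + 48330 + 37493 + 41386 + 1000 + 4907) / 7 = 30840

ltv_min=4907, ltv_avg=30840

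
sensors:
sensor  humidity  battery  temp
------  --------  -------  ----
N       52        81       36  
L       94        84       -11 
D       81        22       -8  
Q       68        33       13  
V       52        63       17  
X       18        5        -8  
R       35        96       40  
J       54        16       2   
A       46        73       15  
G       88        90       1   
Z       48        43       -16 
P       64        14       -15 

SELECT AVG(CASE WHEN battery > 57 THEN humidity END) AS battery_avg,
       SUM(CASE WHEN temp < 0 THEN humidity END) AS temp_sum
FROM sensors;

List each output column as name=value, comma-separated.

battery_avg=61.1666666667, temp_sum=305

[battery_avg: battery > 57]
sensor=N: ✓ → 52
sensor=L: ✓ → 94
sensor=D: ✗
sensor=Q: ✗
sensor=V: ✓ → 52
sensor=X: ✗
sensor=R: ✓ → 35
sensor=J: ✗
sensor=A: ✓ → 46
sensor=G: ✓ → 88
sensor=Z: ✗
sensor=P: ✗
battery_avg = (52 + 94 + 52 + 35 + 46 + 88) / 6 = 61.1666666667
—
[temp_sum: temp < 0]
sensor=N: ✗
sensor=L: ✓ → 94
sensor=D: ✓ → 81
sensor=Q: ✗
sensor=V: ✗
sensor=X: ✓ → 18
sensor=R: ✗
sensor=J: ✗
sensor=A: ✗
sensor=G: ✗
sensor=Z: ✓ → 48
sensor=P: ✓ → 64
temp_sum = 94 + 81 + 18 + 48 + 64 = 305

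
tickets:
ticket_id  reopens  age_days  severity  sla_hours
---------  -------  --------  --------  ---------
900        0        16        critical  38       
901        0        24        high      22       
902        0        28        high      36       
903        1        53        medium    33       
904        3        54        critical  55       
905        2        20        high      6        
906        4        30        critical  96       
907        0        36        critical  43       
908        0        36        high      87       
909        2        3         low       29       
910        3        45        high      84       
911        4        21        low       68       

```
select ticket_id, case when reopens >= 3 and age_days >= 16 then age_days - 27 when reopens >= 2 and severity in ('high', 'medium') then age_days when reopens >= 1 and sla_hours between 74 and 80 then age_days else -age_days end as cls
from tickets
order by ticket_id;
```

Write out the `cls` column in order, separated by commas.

-16, -24, -28, -53, 27, 20, 3, -36, -36, -3, 18, -6

ticket_id=900: ELSE → -16
ticket_id=901: ELSE → -24
ticket_id=902: ELSE → -28
ticket_id=903: ELSE → -53
ticket_id=904: reopens >= 3 and age_days >= 16 → 27
ticket_id=905: reopens >= 2 and severity in ('high', 'medium') → 20
ticket_id=906: reopens >= 3 and age_days >= 16 → 3
ticket_id=907: ELSE → -36
ticket_id=908: ELSE → -36
ticket_id=909: ELSE → -3
ticket_id=910: reopens >= 3 and age_days >= 16 → 18
ticket_id=911: reopens >= 3 and age_days >= 16 → -6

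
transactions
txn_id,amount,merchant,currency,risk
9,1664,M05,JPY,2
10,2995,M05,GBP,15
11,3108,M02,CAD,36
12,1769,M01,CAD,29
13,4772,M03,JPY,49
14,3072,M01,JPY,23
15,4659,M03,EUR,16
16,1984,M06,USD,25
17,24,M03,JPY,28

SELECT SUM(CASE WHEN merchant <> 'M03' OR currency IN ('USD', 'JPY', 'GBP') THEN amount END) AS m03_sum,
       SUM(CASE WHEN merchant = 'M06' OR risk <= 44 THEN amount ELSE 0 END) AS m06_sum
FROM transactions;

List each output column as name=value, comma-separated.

[m03_sum: merchant <> 'M03' OR currency IN ('USD', 'JPY', 'GBP')]
txn_id=9: ✓ → 1664
txn_id=10: ✓ → 2995
txn_id=11: ✓ → 3108
txn_id=12: ✓ → 1769
txn_id=13: ✓ → 4772
txn_id=14: ✓ → 3072
txn_id=15: ✗
txn_id=16: ✓ → 1984
txn_id=17: ✓ → 24
m03_sum = 1664 + 2995 + 3108 + 1769 + 4772 + 3072 + 1984 + 24 = 19388
—
[m06_sum: merchant = 'M06' OR risk <= 44]
txn_id=9: ✓ → 1664
txn_id=10: ✓ → 2995
txn_id=11: ✓ → 3108
txn_id=12: ✓ → 1769
txn_id=13: ✗
txn_id=14: ✓ → 3072
txn_id=15: ✓ → 4659
txn_id=16: ✓ → 1984
txn_id=17: ✓ → 24
m06_sum = 1664 + 2995 + 3108 + 1769 + 3072 + 4659 + 1984 + 24 = 19275

m03_sum=19388, m06_sum=19275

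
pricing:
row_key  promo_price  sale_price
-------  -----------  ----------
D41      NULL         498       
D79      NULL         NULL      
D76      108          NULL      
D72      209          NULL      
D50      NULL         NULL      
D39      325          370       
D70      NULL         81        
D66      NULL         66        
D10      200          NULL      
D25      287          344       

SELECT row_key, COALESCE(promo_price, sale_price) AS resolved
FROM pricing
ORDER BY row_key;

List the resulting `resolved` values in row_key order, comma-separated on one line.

row_key=D10: promo_price=200 → 200
row_key=D25: promo_price=287 → 287
row_key=D39: promo_price=325 → 325
row_key=D41: promo_price=NULL, sale_price=498 → 498
row_key=D50: promo_price=NULL, sale_price=NULL (all NULL) → NULL
row_key=D66: promo_price=NULL, sale_price=66 → 66
row_key=D70: promo_price=NULL, sale_price=81 → 81
row_key=D72: promo_price=209 → 209
row_key=D76: promo_price=108 → 108
row_key=D79: promo_price=NULL, sale_price=NULL (all NULL) → NULL

200, 287, 325, 498, NULL, 66, 81, 209, 108, NULL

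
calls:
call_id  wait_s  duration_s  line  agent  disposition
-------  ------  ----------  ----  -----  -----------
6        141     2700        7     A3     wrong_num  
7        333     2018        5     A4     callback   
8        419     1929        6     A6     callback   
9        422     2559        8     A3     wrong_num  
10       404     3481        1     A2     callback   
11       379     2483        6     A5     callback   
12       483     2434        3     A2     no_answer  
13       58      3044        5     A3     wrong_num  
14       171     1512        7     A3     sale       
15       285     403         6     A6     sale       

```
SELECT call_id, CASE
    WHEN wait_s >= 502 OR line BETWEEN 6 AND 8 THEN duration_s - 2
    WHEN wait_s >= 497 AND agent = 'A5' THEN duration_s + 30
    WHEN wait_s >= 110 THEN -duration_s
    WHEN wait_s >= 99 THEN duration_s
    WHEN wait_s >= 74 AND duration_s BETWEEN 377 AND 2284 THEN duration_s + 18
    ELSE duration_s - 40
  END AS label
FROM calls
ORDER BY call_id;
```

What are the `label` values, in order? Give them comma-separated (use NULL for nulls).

2698, -2018, 1927, 2557, -3481, 2481, -2434, 3004, 1510, 401

call_id=6: wait_s >= 502 OR line BETWEEN 6 AND 8 → 2698
call_id=7: wait_s >= 110 → -2018
call_id=8: wait_s >= 502 OR line BETWEEN 6 AND 8 → 1927
call_id=9: wait_s >= 502 OR line BETWEEN 6 AND 8 → 2557
call_id=10: wait_s >= 110 → -3481
call_id=11: wait_s >= 502 OR line BETWEEN 6 AND 8 → 2481
call_id=12: wait_s >= 110 → -2434
call_id=13: ELSE → 3004
call_id=14: wait_s >= 502 OR line BETWEEN 6 AND 8 → 1510
call_id=15: wait_s >= 502 OR line BETWEEN 6 AND 8 → 401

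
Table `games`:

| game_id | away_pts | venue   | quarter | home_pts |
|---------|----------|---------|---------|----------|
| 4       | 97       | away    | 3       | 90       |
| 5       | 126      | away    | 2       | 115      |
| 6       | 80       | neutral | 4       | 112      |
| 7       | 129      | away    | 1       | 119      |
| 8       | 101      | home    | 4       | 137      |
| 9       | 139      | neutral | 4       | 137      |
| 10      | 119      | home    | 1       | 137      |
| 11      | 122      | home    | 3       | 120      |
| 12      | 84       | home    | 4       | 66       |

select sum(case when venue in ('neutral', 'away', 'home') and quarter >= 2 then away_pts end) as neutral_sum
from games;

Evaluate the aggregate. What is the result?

game_id=4: ✓ → 97
game_id=5: ✓ → 126
game_id=6: ✓ → 80
game_id=7: ✗
game_id=8: ✓ → 101
game_id=9: ✓ → 139
game_id=10: ✗
game_id=11: ✓ → 122
game_id=12: ✓ → 84
neutral_sum = 97 + 126 + 80 + 101 + 139 + 122 + 84 = 749

749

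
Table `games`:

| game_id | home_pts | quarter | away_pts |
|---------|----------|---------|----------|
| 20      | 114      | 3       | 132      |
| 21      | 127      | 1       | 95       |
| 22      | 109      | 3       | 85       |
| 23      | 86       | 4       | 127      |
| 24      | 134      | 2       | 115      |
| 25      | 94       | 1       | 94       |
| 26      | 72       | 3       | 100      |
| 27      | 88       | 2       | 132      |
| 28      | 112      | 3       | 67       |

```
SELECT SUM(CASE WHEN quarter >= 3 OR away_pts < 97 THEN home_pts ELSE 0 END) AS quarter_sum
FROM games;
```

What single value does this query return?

game_id=20: ✓ → 114
game_id=21: ✓ → 127
game_id=22: ✓ → 109
game_id=23: ✓ → 86
game_id=24: ✗
game_id=25: ✓ → 94
game_id=26: ✓ → 72
game_id=27: ✗
game_id=28: ✓ → 112
quarter_sum = 114 + 127 + 109 + 86 + 94 + 72 + 112 = 714

714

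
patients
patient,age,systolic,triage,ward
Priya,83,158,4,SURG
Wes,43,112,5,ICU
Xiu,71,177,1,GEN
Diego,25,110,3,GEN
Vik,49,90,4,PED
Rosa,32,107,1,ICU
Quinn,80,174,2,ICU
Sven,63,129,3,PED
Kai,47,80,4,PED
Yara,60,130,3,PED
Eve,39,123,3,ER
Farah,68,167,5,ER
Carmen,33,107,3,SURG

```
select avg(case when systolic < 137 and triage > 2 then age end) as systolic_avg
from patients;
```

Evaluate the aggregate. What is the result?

patient=Priya: ✗
patient=Wes: ✓ → 43
patient=Xiu: ✗
patient=Diego: ✓ → 25
patient=Vik: ✓ → 49
patient=Rosa: ✗
patient=Quinn: ✗
patient=Sven: ✓ → 63
patient=Kai: ✓ → 47
patient=Yara: ✓ → 60
patient=Eve: ✓ → 39
patient=Farah: ✗
patient=Carmen: ✓ → 33
systolic_avg = (43 + 25 + 49 + 63 + 47 + 60 + 39 + 33) / 8 = 44.875

44.875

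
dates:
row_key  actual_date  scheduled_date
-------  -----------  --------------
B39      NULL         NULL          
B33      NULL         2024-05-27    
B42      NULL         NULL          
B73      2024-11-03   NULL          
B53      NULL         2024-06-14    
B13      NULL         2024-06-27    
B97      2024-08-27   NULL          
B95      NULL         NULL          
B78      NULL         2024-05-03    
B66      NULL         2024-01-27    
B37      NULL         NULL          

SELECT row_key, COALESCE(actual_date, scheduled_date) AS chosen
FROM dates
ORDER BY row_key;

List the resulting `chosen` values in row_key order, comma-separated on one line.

row_key=B13: actual_date=NULL, scheduled_date=2024-06-27 → 2024-06-27
row_key=B33: actual_date=NULL, scheduled_date=2024-05-27 → 2024-05-27
row_key=B37: actual_date=NULL, scheduled_date=NULL (all NULL) → NULL
row_key=B39: actual_date=NULL, scheduled_date=NULL (all NULL) → NULL
row_key=B42: actual_date=NULL, scheduled_date=NULL (all NULL) → NULL
row_key=B53: actual_date=NULL, scheduled_date=2024-06-14 → 2024-06-14
row_key=B66: actual_date=NULL, scheduled_date=2024-01-27 → 2024-01-27
row_key=B73: actual_date=2024-11-03 → 2024-11-03
row_key=B78: actual_date=NULL, scheduled_date=2024-05-03 → 2024-05-03
row_key=B95: actual_date=NULL, scheduled_date=NULL (all NULL) → NULL
row_key=B97: actual_date=2024-08-27 → 2024-08-27

2024-06-27, 2024-05-27, NULL, NULL, NULL, 2024-06-14, 2024-01-27, 2024-11-03, 2024-05-03, NULL, 2024-08-27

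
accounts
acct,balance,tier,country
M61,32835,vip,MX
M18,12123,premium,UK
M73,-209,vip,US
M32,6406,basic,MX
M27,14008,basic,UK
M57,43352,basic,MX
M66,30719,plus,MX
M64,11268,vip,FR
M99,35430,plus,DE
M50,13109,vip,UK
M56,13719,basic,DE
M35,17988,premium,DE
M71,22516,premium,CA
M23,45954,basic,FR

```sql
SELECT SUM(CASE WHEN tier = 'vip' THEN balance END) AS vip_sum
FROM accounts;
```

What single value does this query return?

57003

acct=M61: ✓ → 32835
acct=M18: ✗
acct=M73: ✓ → -209
acct=M32: ✗
acct=M27: ✗
acct=M57: ✗
acct=M66: ✗
acct=M64: ✓ → 11268
acct=M99: ✗
acct=M50: ✓ → 13109
acct=M56: ✗
acct=M35: ✗
acct=M71: ✗
acct=M23: ✗
vip_sum = 32835 + -209 + 11268 + 13109 = 57003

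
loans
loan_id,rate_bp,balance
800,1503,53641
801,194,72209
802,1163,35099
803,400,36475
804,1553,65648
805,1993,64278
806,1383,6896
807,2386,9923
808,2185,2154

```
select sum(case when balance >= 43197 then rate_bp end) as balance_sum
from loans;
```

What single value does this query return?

loan_id=800: ✓ → 1503
loan_id=801: ✓ → 194
loan_id=802: ✗
loan_id=803: ✗
loan_id=804: ✓ → 1553
loan_id=805: ✓ → 1993
loan_id=806: ✗
loan_id=807: ✗
loan_id=808: ✗
balance_sum = 1503 + 194 + 1553 + 1993 = 5243

5243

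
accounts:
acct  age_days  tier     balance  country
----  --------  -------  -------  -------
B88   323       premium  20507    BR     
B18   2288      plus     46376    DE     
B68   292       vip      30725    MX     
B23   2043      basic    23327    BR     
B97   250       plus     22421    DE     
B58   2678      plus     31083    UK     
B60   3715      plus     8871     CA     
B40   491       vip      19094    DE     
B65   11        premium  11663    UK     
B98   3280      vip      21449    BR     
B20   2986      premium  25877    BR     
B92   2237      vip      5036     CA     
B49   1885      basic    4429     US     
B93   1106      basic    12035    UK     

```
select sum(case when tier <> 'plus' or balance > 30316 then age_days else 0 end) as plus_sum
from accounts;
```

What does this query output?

19620

acct=B88: ✓ → 323
acct=B18: ✓ → 2288
acct=B68: ✓ → 292
acct=B23: ✓ → 2043
acct=B97: ✗
acct=B58: ✓ → 2678
acct=B60: ✗
acct=B40: ✓ → 491
acct=B65: ✓ → 11
acct=B98: ✓ → 3280
acct=B20: ✓ → 2986
acct=B92: ✓ → 2237
acct=B49: ✓ → 1885
acct=B93: ✓ → 1106
plus_sum = 323 + 2288 + 292 + 2043 + 2678 + 491 + 11 + 3280 + 2986 + 2237 + 1885 + 1106 = 19620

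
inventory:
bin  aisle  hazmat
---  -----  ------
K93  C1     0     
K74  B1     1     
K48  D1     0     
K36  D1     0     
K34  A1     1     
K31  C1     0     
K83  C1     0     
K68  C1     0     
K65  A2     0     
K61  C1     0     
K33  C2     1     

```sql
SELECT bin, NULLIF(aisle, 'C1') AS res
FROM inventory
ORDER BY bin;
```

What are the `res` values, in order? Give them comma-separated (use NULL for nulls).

NULL, C2, A1, D1, D1, NULL, A2, NULL, B1, NULL, NULL

bin=K31: aisle=C1 vs C1: equal → NULL
bin=K33: aisle=C2 vs C1: differ → C2
bin=K34: aisle=A1 vs C1: differ → A1
bin=K36: aisle=D1 vs C1: differ → D1
bin=K48: aisle=D1 vs C1: differ → D1
bin=K61: aisle=C1 vs C1: equal → NULL
bin=K65: aisle=A2 vs C1: differ → A2
bin=K68: aisle=C1 vs C1: equal → NULL
bin=K74: aisle=B1 vs C1: differ → B1
bin=K83: aisle=C1 vs C1: equal → NULL
bin=K93: aisle=C1 vs C1: equal → NULL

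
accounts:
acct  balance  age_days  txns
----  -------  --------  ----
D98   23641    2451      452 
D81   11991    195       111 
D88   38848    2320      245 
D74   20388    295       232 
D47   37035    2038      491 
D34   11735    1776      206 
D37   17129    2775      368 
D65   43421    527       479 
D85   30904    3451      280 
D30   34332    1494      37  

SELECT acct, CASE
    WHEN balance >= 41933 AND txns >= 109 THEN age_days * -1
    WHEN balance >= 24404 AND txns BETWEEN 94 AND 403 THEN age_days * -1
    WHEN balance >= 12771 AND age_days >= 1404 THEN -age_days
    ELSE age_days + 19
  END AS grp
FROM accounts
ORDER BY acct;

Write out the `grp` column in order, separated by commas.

-1494, 1795, -2775, -2038, -527, 314, 214, -3451, -2320, -2451

acct=D30: balance >= 12771 AND age_days >= 1404 → -1494
acct=D34: ELSE → 1795
acct=D37: balance >= 12771 AND age_days >= 1404 → -2775
acct=D47: balance >= 12771 AND age_days >= 1404 → -2038
acct=D65: balance >= 41933 AND txns >= 109 → -527
acct=D74: ELSE → 314
acct=D81: ELSE → 214
acct=D85: balance >= 24404 AND txns BETWEEN 94 AND 403 → -3451
acct=D88: balance >= 24404 AND txns BETWEEN 94 AND 403 → -2320
acct=D98: balance >= 12771 AND age_days >= 1404 → -2451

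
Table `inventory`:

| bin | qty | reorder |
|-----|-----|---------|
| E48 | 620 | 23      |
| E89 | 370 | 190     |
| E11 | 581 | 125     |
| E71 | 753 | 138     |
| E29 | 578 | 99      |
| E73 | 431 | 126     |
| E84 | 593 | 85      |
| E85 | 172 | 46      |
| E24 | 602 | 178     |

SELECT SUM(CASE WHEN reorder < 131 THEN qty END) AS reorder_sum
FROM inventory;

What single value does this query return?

2975

bin=E48: ✓ → 620
bin=E89: ✗
bin=E11: ✓ → 581
bin=E71: ✗
bin=E29: ✓ → 578
bin=E73: ✓ → 431
bin=E84: ✓ → 593
bin=E85: ✓ → 172
bin=E24: ✗
reorder_sum = 620 + 581 + 578 + 431 + 593 + 172 = 2975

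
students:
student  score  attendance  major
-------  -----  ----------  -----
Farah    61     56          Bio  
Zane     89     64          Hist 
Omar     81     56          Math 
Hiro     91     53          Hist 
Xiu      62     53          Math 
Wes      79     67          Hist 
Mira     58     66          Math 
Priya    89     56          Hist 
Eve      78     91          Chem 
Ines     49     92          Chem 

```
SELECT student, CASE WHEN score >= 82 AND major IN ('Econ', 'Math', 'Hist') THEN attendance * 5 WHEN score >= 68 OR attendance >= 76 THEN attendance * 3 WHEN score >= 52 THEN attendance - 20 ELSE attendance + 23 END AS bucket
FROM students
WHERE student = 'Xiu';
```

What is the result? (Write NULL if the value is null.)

33

student = Xiu: score=62, attendance=53, major=Math.
score >= 82 AND major IN ('Econ', 'Math', 'Hist') → false
score >= 68 OR attendance >= 76 → false
score >= 52 → true → 33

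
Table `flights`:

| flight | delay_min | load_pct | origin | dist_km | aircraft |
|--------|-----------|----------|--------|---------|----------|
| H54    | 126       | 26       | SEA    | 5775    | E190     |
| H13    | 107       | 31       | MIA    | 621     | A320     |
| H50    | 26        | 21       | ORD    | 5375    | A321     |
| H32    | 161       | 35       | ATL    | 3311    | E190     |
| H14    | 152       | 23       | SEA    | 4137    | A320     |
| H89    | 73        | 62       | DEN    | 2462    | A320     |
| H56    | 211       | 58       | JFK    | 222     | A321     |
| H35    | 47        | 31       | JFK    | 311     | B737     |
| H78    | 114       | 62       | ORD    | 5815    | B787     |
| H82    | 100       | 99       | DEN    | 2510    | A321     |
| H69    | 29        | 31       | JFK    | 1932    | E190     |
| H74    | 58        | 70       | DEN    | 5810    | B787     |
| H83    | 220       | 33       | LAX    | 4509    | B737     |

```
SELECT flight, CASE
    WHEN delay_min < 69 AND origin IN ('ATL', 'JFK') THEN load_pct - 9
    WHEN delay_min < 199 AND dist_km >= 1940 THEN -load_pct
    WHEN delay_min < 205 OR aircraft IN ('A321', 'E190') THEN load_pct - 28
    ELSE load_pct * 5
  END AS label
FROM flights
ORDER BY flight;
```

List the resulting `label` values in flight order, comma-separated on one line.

3, -23, -35, 22, -21, -26, 30, 22, -70, -62, -99, 165, -62

flight=H13: delay_min < 205 OR aircraft IN ('A321', 'E190') → 3
flight=H14: delay_min < 199 AND dist_km >= 1940 → -23
flight=H32: delay_min < 199 AND dist_km >= 1940 → -35
flight=H35: delay_min < 69 AND origin IN ('ATL', 'JFK') → 22
flight=H50: delay_min < 199 AND dist_km >= 1940 → -21
flight=H54: delay_min < 199 AND dist_km >= 1940 → -26
flight=H56: delay_min < 205 OR aircraft IN ('A321', 'E190') → 30
flight=H69: delay_min < 69 AND origin IN ('ATL', 'JFK') → 22
flight=H74: delay_min < 199 AND dist_km >= 1940 → -70
flight=H78: delay_min < 199 AND dist_km >= 1940 → -62
flight=H82: delay_min < 199 AND dist_km >= 1940 → -99
flight=H83: ELSE → 165
flight=H89: delay_min < 199 AND dist_km >= 1940 → -62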